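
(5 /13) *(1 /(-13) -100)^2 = 8463005 /2197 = 3852.07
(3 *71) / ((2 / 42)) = 4473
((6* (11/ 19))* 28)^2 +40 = 3429544/ 361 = 9500.12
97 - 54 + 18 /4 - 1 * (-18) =131 /2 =65.50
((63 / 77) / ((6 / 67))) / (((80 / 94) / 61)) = 576267 / 880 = 654.85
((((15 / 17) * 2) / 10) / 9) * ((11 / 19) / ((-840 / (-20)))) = 11 / 40698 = 0.00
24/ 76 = 6/ 19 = 0.32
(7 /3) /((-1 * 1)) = -7 /3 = -2.33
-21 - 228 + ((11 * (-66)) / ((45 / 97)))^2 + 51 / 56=30854479931 / 12600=2448768.25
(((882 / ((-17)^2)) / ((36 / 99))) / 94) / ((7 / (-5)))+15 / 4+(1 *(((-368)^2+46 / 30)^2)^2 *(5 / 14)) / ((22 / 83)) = 19197339604292872241893807992469 / 42358585500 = 453210119688554572765.27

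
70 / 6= 11.67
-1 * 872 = -872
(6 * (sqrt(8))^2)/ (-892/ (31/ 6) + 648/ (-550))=-34100/ 123487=-0.28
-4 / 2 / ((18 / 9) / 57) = -57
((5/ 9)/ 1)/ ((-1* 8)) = -5/ 72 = -0.07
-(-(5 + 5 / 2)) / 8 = 15 / 16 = 0.94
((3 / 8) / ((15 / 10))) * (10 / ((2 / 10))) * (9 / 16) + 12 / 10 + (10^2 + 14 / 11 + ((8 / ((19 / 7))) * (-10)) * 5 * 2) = -6194187 / 33440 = -185.23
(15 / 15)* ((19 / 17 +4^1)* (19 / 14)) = 1653 / 238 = 6.95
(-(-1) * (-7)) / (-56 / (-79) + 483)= -79 / 5459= -0.01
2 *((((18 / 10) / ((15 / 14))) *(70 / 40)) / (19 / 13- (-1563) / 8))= 0.03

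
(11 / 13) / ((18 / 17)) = 187 / 234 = 0.80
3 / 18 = 0.17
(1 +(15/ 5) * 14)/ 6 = 43/ 6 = 7.17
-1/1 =-1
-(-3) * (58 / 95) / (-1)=-174 / 95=-1.83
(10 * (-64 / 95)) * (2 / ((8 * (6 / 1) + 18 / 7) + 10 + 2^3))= -56 / 285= -0.20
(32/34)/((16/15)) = 15/17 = 0.88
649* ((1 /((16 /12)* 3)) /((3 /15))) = 3245 /4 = 811.25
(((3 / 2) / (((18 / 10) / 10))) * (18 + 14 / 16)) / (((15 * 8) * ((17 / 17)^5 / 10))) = 3775 / 288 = 13.11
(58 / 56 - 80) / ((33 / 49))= -469 / 4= -117.25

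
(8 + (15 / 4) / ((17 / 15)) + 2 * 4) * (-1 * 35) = -45955 / 68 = -675.81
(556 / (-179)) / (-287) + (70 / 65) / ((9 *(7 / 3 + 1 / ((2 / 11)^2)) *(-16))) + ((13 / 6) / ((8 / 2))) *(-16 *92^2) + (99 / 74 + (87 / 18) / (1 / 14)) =-73285.65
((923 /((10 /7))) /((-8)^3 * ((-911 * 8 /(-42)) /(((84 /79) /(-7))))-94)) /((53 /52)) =5291559 /4881592295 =0.00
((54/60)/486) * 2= 1/270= 0.00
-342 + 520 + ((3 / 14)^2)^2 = 6838129 / 38416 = 178.00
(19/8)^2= 361/64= 5.64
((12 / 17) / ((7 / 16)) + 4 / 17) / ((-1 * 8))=-55 / 238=-0.23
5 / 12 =0.42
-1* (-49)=49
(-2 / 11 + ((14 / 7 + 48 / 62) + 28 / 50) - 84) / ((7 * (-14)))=344613 / 417725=0.82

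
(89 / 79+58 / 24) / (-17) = -3359 / 16116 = -0.21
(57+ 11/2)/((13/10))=625/13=48.08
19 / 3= 6.33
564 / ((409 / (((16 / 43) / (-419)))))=-9024 / 7368953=-0.00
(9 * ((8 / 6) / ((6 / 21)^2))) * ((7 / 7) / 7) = 21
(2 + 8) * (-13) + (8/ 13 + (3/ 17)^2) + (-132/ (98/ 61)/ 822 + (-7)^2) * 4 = 66.25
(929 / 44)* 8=1858 / 11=168.91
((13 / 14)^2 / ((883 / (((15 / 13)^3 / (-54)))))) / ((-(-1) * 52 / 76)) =-2375 / 58496984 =-0.00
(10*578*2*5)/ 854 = 28900/ 427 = 67.68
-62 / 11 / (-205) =62 / 2255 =0.03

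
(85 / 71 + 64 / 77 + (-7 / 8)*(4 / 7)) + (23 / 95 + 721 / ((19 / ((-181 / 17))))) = -402.26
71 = 71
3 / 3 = 1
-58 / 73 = -0.79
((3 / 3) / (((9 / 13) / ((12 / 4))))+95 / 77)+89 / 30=6571 / 770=8.53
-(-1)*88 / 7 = 88 / 7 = 12.57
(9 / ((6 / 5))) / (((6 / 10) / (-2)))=-25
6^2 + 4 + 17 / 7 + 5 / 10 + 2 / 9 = 5437 / 126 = 43.15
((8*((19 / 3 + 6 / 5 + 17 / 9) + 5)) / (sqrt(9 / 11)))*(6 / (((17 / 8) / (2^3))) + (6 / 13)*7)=3291728*sqrt(11) / 3315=3293.34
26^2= 676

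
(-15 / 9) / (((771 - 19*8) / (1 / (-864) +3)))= -12955 / 1604448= -0.01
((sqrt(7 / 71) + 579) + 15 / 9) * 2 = 2 * sqrt(497) / 71 + 3484 / 3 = 1161.96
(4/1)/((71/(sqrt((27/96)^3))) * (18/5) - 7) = 6300/660722927 + 1090560 * sqrt(2)/660722927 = 0.00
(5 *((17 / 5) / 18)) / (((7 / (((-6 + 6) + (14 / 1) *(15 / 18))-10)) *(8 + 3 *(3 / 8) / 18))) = 680 / 24381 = 0.03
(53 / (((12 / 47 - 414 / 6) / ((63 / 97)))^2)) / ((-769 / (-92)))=0.00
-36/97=-0.37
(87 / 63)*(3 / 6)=29 / 42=0.69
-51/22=-2.32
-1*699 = -699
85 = 85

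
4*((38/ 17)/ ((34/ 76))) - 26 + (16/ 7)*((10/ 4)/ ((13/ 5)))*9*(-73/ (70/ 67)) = -255536926/ 184093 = -1388.09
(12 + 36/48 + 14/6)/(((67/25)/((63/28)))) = 13575/1072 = 12.66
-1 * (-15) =15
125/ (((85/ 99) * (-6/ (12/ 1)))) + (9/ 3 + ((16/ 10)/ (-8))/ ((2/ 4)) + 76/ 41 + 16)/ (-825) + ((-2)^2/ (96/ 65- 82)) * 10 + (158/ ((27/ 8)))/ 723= -14278359720178889/ 48959983227375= -291.63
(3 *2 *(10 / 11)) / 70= 6 / 77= 0.08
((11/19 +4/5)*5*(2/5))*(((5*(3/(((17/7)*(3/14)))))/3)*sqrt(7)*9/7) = 90.14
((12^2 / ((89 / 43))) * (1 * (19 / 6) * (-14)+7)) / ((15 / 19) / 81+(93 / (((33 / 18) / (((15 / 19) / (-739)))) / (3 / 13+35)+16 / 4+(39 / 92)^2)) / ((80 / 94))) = 1062.70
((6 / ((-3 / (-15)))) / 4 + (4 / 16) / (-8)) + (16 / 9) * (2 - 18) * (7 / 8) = -5017 / 288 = -17.42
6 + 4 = 10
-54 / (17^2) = -54 / 289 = -0.19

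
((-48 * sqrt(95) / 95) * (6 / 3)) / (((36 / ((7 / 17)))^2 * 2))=-49 * sqrt(95) / 741285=-0.00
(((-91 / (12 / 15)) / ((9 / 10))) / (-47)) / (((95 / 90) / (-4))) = -9100 / 893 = -10.19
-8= -8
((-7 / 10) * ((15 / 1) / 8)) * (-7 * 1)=147 / 16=9.19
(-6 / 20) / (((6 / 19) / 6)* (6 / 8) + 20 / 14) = -0.20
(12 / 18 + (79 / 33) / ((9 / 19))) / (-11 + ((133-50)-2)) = 1699 / 20790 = 0.08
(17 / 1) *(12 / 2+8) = 238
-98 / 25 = -3.92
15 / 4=3.75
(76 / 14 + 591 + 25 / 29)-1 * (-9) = 123077 / 203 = 606.29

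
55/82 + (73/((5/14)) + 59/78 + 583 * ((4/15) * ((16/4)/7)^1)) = 1099396/3731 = 294.67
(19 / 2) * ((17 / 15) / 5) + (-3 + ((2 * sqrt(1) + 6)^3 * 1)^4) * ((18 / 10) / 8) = 9277129360247 / 600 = 15461882267.08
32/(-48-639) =-32/687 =-0.05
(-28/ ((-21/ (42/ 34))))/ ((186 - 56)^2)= 7/ 71825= 0.00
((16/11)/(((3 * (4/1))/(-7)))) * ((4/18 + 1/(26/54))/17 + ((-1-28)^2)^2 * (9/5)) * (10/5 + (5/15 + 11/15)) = -16307417621488/4922775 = -3312647.36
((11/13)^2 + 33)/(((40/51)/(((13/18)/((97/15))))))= 48433/10088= 4.80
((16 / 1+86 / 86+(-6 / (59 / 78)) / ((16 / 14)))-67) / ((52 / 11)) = -73909 / 6136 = -12.05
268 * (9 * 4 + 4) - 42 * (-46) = 12652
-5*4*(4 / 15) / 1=-16 / 3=-5.33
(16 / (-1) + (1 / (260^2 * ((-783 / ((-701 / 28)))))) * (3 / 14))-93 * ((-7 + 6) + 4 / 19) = 7545673712519 / 131409532800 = 57.42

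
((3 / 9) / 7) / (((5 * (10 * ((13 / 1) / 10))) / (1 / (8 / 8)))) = 0.00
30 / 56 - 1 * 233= -6509 / 28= -232.46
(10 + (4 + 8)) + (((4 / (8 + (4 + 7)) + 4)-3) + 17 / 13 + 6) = 7538 / 247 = 30.52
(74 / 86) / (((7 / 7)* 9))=37 / 387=0.10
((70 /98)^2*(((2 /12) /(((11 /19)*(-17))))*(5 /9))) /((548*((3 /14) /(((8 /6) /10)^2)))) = -0.00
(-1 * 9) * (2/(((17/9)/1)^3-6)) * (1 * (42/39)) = -26244/1001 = -26.22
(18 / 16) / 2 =9 / 16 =0.56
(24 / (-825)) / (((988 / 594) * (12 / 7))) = -63 / 6175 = -0.01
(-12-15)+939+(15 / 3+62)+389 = 1368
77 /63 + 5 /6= 37 /18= 2.06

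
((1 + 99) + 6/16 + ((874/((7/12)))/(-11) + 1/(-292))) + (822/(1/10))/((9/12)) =491237797/44968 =10924.16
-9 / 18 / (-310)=1 / 620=0.00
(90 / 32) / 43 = 45 / 688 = 0.07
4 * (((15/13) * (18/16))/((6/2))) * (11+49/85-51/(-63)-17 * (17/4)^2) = -25247883/49504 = -510.02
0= 0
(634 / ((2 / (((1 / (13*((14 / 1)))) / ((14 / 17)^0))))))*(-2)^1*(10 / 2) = -1585 / 91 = -17.42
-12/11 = -1.09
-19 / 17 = -1.12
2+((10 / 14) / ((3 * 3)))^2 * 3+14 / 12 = 8429 / 2646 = 3.19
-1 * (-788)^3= 489303872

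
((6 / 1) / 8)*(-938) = -1407 / 2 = -703.50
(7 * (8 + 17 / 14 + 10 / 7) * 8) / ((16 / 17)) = 2533 / 4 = 633.25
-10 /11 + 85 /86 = 75 /946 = 0.08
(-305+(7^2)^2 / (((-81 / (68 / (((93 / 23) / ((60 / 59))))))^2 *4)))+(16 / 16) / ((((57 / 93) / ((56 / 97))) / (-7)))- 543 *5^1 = -121344503328479612 / 40450396588443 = -2999.83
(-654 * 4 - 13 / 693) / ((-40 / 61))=110586961 / 27720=3989.43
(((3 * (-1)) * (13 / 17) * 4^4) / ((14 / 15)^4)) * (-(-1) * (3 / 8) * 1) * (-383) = 4537113750 / 40817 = 111157.45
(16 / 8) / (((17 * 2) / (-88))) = -88 / 17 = -5.18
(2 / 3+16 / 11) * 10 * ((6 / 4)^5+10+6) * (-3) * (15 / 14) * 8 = -12869.32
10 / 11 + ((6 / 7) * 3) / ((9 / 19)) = 488 / 77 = 6.34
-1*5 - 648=-653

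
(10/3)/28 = 5/42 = 0.12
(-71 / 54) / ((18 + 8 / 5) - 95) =355 / 20358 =0.02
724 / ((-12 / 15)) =-905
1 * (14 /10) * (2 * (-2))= -28 /5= -5.60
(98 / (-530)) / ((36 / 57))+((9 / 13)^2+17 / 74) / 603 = -1165430633 / 3996792540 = -0.29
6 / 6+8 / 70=39 / 35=1.11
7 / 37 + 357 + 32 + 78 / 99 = 476162 / 1221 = 389.98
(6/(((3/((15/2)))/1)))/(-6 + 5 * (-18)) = -0.16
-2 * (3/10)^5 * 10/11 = -243/55000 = -0.00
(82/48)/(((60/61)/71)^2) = 769060001/86400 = 8901.16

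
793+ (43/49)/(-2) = 77671/98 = 792.56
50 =50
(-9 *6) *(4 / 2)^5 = -1728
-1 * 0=0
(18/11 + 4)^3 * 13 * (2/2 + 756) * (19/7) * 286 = 1367910990.45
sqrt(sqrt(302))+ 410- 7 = 302^(1 / 4)+ 403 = 407.17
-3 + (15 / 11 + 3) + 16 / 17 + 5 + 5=2301 / 187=12.30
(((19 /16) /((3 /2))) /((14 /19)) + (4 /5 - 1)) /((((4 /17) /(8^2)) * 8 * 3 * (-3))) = -24973 /7560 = -3.30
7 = 7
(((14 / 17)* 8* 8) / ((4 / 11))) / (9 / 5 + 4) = 12320 / 493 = 24.99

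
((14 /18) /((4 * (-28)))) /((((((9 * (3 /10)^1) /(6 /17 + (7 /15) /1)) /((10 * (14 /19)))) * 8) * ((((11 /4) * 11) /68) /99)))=-0.43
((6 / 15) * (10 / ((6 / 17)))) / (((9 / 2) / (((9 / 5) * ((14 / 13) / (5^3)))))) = 952 / 24375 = 0.04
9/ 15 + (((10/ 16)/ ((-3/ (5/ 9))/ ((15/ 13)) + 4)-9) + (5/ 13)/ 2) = -80681/ 8840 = -9.13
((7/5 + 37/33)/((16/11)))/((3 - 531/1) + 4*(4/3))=-0.00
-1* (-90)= 90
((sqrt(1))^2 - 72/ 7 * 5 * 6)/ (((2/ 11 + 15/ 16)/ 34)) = -12883552/ 1379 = -9342.68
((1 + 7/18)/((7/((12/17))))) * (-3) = -50/119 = -0.42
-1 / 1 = -1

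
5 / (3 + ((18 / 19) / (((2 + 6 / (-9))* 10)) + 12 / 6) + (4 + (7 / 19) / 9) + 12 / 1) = 17100 / 72203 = 0.24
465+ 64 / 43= 20059 / 43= 466.49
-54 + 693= 639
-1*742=-742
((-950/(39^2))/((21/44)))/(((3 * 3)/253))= -10575400/287469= -36.79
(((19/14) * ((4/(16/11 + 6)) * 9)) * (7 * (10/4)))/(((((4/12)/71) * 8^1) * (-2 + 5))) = 1017.92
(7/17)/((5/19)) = 133/85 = 1.56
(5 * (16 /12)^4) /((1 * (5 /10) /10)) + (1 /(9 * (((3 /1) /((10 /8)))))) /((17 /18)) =870535 /2754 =316.10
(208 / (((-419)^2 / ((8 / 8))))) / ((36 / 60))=1040 / 526683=0.00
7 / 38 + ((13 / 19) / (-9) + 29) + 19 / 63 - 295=-70647 / 266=-265.59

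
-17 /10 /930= -17 /9300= -0.00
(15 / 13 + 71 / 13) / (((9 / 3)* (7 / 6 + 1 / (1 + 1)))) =86 / 65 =1.32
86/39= 2.21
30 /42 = 5 /7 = 0.71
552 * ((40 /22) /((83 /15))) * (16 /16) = 165600 /913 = 181.38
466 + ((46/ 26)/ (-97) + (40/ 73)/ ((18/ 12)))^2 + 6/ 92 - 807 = -1195622519516069/ 3508134490926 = -340.81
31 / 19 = 1.63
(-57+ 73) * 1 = 16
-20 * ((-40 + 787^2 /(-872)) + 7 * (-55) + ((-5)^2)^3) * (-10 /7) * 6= 1895254650 /763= 2483951.05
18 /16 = 9 /8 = 1.12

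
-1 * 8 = -8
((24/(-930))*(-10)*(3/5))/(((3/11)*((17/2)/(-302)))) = -53152/2635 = -20.17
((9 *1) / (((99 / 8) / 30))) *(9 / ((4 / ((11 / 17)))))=540 / 17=31.76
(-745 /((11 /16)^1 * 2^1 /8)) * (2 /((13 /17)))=-1621120 /143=-11336.50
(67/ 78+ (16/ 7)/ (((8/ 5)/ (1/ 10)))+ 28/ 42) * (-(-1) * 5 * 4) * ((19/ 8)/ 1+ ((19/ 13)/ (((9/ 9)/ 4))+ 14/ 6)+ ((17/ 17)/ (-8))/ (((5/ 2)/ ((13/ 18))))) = 22422443/ 63882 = 351.00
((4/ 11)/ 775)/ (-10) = -0.00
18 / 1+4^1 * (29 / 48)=245 / 12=20.42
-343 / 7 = -49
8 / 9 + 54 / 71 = 1054 / 639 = 1.65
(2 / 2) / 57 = 1 / 57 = 0.02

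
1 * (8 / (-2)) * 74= -296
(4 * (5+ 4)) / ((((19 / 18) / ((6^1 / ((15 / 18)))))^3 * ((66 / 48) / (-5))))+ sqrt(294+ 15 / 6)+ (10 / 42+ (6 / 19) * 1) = -1645625506241 / 39610725+ sqrt(1186) / 2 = -41527.73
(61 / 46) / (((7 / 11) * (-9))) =-671 / 2898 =-0.23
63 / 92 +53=4939 / 92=53.68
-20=-20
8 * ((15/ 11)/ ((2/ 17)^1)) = 1020/ 11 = 92.73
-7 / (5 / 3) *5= -21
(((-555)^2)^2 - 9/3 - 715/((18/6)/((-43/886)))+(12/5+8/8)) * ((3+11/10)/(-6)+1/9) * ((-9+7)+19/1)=-2207918607548724541/2392200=-922965725085.16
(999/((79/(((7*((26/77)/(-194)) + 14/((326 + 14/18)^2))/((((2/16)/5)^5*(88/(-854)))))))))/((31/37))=44943798712659840000000/248619929359153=180773113.52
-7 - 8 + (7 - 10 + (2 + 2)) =-14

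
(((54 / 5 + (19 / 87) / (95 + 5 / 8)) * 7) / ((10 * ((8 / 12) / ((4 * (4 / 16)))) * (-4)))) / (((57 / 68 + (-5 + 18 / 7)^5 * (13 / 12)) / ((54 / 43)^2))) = 10276868271411 / 208394263030000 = 0.05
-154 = -154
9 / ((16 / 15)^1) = 135 / 16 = 8.44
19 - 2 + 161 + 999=1177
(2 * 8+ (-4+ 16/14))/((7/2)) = 184/49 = 3.76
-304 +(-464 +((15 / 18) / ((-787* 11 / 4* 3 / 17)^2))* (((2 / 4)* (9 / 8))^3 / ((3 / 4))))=-7367260458291 / 9592787072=-768.00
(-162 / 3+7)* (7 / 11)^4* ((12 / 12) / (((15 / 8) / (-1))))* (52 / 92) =11736088 / 5051145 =2.32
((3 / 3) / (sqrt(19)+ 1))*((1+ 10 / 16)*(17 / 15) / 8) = -221 / 17280+ 221*sqrt(19) / 17280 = 0.04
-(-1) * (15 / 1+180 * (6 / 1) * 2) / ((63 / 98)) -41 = 3342.33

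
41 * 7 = 287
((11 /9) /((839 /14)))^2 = 23716 /57017601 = 0.00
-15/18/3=-5/18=-0.28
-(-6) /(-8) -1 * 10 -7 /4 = -25 /2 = -12.50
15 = 15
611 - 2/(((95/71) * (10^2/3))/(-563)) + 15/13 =39359447/61750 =637.40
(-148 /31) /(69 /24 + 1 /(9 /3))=-3552 /2387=-1.49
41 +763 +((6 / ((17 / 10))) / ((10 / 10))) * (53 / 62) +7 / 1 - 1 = 428460 / 527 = 813.02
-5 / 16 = -0.31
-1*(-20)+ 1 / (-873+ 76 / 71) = 1238069 / 61907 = 20.00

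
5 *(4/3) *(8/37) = 160/111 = 1.44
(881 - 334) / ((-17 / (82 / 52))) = -22427 / 442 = -50.74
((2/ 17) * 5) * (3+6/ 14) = 240/ 119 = 2.02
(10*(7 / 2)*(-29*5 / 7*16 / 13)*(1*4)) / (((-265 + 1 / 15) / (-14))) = -4872000 / 25831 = -188.61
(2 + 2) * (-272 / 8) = -136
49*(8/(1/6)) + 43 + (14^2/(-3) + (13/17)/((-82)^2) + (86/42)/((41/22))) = 5594928005/2400468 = 2330.77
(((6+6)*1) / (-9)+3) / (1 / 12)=20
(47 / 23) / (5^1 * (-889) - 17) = -47 / 102626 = -0.00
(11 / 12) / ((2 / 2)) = 11 / 12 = 0.92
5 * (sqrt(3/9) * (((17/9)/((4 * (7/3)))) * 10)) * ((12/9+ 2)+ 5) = 48.69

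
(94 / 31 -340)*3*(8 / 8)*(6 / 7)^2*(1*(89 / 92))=-718.49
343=343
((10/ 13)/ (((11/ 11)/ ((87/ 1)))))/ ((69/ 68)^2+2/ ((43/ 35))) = 172983840/ 6869239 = 25.18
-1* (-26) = 26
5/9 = 0.56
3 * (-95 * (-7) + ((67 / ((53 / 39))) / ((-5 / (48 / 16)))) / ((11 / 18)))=5392119 / 2915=1849.78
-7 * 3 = -21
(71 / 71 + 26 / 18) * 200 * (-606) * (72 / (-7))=21331200 / 7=3047314.29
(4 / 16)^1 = 1 / 4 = 0.25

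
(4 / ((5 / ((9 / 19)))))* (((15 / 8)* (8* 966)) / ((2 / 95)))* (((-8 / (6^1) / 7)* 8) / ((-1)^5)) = 397440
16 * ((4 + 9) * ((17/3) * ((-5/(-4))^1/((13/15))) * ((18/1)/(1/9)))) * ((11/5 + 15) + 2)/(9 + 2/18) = 23794560/41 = 580355.12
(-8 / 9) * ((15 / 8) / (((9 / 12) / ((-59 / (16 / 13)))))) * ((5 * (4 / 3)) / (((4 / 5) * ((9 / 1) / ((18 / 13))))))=7375 / 54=136.57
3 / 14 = 0.21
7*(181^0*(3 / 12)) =7 / 4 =1.75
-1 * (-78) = 78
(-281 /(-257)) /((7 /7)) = 281 /257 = 1.09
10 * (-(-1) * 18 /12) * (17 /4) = 255 /4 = 63.75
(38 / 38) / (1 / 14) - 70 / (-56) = 61 / 4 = 15.25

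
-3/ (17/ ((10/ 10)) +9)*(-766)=1149/ 13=88.38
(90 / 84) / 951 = 0.00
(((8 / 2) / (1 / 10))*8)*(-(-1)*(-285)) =-91200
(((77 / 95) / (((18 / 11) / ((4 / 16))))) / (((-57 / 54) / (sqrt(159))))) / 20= -847 * sqrt(159) / 144400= -0.07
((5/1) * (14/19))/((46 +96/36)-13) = 210/2033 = 0.10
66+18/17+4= 1208/17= 71.06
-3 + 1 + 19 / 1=17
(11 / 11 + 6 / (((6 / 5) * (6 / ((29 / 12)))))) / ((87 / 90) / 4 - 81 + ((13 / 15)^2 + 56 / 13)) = -70525 / 1771369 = -0.04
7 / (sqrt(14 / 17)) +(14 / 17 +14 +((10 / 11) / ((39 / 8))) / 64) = sqrt(238) / 2 +432517 / 29172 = 22.54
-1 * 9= -9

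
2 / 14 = 1 / 7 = 0.14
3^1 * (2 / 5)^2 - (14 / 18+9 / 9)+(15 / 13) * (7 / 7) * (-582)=-1968046 / 2925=-672.84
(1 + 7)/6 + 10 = 34/3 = 11.33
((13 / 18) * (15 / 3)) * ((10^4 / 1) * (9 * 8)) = 2600000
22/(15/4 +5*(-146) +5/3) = -264/8695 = -0.03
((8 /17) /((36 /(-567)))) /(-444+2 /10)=0.02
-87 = -87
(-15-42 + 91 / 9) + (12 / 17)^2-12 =-151874 / 2601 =-58.39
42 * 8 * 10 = 3360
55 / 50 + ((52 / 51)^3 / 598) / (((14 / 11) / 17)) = 14116553 / 12562830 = 1.12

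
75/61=1.23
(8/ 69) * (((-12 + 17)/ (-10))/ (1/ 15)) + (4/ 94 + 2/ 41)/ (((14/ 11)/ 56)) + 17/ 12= 2428321/ 531852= 4.57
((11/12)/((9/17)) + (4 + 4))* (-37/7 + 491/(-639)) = -7115270/120771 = -58.92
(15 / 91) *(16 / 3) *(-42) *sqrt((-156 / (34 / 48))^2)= -138240 / 17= -8131.76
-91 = -91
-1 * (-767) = 767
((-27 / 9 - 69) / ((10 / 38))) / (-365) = 1368 / 1825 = 0.75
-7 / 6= -1.17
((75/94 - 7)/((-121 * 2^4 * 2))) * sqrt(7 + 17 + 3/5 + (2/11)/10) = 53 * sqrt(74470)/1819840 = 0.01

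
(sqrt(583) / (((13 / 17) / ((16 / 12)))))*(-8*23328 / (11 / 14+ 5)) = -731136*sqrt(583) / 13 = -1357966.62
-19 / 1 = -19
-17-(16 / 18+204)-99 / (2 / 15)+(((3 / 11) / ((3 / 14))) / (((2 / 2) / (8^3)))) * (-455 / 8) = -7529189 / 198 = -38026.21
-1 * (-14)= 14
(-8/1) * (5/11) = -40/11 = -3.64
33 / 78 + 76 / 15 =2141 / 390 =5.49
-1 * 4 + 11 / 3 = -1 / 3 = -0.33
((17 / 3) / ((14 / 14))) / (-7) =-17 / 21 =-0.81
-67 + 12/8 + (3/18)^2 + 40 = -917/36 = -25.47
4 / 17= 0.24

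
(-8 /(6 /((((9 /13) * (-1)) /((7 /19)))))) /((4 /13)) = 57 /7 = 8.14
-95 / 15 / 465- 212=-295759 / 1395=-212.01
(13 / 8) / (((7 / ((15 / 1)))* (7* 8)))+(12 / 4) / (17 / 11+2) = 37031 / 40768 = 0.91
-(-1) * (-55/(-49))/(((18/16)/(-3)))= -440/147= -2.99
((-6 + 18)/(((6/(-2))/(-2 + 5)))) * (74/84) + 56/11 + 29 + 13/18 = 33599/1386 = 24.24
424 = 424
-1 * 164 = -164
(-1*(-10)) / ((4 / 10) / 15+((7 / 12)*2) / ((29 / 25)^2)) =1261500 / 112739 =11.19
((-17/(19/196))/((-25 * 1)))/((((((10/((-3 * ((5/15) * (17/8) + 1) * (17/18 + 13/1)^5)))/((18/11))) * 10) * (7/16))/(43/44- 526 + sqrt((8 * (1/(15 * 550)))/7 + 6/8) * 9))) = 366686514.95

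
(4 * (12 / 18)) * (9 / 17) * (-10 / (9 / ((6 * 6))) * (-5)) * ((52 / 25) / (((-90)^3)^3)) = -13 / 8575713949218750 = -0.00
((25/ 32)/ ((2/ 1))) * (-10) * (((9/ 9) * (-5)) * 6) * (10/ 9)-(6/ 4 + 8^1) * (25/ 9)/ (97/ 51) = 90275/ 776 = 116.33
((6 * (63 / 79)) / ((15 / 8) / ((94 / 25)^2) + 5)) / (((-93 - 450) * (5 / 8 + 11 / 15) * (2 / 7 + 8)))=-748161792 / 4904632798999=-0.00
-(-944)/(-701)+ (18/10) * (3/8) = -18833/28040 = -0.67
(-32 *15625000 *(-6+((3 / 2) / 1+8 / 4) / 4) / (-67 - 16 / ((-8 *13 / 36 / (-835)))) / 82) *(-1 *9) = 3656250000 / 60991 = 59947.37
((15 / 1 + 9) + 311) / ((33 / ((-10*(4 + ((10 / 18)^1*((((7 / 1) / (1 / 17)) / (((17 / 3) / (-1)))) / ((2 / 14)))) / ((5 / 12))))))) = 214400 / 11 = 19490.91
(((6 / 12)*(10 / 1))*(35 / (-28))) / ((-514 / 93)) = 2325 / 2056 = 1.13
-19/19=-1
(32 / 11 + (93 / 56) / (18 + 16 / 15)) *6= 17.98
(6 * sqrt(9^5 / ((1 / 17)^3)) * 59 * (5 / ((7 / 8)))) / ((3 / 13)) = 253478160 * sqrt(17) / 7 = 149302461.07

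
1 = 1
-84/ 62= -42/ 31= -1.35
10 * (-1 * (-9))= 90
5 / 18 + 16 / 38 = 239 / 342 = 0.70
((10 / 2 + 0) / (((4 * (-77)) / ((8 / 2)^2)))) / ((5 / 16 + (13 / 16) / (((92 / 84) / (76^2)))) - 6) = -1472 / 24251227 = -0.00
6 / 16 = 3 / 8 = 0.38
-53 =-53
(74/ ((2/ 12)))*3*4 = 5328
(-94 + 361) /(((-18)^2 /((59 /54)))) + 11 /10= 58331 /29160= 2.00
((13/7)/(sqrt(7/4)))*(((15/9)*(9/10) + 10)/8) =299*sqrt(7)/392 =2.02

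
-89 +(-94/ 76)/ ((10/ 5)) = -6811/ 76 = -89.62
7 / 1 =7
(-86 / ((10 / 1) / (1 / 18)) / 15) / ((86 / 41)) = -41 / 2700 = -0.02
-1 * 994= -994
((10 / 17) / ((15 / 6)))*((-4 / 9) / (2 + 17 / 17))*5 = -80 / 459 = -0.17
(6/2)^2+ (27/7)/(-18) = 123/14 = 8.79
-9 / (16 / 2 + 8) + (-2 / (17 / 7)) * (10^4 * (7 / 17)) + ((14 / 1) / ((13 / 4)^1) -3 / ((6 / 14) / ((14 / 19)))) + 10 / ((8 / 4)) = -3868862847 / 1142128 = -3387.42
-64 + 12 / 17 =-1076 / 17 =-63.29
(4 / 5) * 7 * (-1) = -28 / 5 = -5.60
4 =4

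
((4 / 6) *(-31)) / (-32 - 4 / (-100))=1550 / 2397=0.65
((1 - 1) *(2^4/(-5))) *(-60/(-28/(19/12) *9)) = 0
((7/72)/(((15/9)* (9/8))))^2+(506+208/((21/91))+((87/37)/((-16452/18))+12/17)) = 14752959989119/10477661850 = 1408.04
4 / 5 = 0.80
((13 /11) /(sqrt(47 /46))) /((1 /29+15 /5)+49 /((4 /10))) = 754 *sqrt(2162) /3764277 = 0.01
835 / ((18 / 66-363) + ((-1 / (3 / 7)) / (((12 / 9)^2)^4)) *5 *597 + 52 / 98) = -29495459840 / 37425079799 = -0.79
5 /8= 0.62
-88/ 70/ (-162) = 22/ 2835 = 0.01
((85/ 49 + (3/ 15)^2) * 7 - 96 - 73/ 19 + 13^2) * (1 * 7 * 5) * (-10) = -28553.26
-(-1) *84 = 84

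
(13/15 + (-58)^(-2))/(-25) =-43747/1261500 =-0.03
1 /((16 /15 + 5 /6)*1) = 10 /19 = 0.53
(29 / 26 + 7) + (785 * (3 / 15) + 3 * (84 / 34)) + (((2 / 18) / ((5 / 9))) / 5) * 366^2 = 61114977 / 11050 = 5530.77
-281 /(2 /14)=-1967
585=585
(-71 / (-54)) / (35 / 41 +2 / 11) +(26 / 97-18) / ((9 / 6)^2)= -6.61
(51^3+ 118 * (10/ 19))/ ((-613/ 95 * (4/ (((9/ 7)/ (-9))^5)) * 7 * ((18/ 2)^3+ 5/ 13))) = 163900685/ 2735323249736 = 0.00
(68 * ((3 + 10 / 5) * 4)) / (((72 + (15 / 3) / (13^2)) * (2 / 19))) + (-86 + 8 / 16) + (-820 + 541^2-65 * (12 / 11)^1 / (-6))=78190431093 / 267806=291966.69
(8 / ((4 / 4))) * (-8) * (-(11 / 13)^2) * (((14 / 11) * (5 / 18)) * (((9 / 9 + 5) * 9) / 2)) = 437.40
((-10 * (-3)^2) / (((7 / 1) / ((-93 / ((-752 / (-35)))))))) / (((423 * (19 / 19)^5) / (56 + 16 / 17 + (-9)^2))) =5452125 / 300424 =18.15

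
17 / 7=2.43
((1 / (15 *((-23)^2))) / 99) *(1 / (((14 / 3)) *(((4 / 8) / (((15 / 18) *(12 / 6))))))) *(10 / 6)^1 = 5 / 3299373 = 0.00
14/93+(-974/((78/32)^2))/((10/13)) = -3862102/18135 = -212.96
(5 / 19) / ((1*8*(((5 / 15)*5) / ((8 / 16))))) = 3 / 304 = 0.01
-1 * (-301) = 301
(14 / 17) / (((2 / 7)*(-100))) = -49 / 1700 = -0.03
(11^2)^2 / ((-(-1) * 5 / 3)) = 43923 / 5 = 8784.60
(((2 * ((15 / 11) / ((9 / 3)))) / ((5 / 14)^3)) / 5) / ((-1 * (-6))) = 0.67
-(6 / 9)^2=-4 / 9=-0.44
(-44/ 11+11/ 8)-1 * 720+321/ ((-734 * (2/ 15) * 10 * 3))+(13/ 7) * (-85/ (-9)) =-32609611/ 46242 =-705.19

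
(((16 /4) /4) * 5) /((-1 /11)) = -55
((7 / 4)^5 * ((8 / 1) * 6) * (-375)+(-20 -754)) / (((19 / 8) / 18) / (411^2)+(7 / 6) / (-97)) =2795612110942563 / 113507540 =24629307.54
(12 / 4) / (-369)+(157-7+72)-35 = 23000 / 123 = 186.99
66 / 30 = 11 / 5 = 2.20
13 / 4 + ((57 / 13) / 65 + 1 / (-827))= 9269771 / 2795260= 3.32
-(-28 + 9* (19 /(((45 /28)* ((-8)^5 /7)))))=1147811 /40960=28.02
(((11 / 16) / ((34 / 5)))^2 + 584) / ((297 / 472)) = 3398983097 / 3662208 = 928.12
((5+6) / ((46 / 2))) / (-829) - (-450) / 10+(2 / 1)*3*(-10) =-286016 / 19067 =-15.00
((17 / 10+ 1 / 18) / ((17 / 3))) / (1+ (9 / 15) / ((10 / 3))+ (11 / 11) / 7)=0.23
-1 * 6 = -6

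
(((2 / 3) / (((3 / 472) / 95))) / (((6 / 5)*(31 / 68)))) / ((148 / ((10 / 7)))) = 38114000 / 216783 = 175.82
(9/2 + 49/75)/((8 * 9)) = 773/10800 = 0.07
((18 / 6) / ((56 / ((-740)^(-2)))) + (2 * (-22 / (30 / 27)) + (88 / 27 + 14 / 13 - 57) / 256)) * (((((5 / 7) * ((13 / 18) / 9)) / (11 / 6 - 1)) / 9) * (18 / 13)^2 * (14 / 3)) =-856907689289 / 314836048800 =-2.72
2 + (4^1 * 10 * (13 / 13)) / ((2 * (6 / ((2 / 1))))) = 26 / 3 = 8.67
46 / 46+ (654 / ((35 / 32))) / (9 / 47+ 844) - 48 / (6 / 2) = -19846809 / 1388695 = -14.29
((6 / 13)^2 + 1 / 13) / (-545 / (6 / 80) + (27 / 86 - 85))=-12642 / 320533681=-0.00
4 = 4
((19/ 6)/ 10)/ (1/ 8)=38/ 15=2.53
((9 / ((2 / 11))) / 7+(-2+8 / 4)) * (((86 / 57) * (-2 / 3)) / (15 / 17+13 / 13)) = -8041 / 2128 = -3.78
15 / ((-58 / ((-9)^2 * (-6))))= 3645 / 29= 125.69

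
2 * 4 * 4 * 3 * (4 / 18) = 64 / 3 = 21.33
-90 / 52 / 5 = -9 / 26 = -0.35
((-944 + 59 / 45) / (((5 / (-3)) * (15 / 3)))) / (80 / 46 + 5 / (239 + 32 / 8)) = 79030323 / 1229375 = 64.28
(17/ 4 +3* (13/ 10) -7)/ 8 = 23/ 160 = 0.14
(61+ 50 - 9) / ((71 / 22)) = 31.61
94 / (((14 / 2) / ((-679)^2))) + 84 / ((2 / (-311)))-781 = 6177279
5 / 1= 5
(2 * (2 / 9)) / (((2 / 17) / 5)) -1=17.89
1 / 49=0.02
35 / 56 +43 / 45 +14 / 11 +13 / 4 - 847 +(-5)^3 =-965.90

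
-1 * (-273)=273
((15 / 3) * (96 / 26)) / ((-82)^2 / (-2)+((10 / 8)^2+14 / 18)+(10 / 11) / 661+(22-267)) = -251285760 / 49064129413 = -0.01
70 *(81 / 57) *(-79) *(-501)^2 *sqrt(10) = -37476959310 *sqrt(10) / 19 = -6237502694.58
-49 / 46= -1.07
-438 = -438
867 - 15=852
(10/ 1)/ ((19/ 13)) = 130/ 19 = 6.84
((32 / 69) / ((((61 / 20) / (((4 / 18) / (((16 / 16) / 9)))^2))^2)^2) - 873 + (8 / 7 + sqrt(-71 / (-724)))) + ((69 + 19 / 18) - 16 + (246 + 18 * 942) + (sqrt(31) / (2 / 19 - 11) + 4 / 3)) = -19 * sqrt(31) / 207 + sqrt(12851) / 362 + 657528562347911 / 40125247218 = 16386.71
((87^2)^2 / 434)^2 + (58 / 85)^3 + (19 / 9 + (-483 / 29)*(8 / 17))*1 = 526079411010201413504717 / 30190947538500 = 17425071218.43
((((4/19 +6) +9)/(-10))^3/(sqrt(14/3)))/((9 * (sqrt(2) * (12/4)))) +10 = 10 - 24137569 * sqrt(21)/2592702000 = 9.96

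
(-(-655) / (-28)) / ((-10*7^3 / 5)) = 655 / 19208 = 0.03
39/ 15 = 13/ 5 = 2.60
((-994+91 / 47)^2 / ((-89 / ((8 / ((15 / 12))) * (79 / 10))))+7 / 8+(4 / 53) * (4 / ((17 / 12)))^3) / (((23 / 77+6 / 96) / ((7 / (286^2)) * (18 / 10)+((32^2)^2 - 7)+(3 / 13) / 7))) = -17184218298828398086952165409117 / 10587362074909798750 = -1623087807637.37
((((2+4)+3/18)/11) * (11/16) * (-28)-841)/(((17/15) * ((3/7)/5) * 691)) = -3577525/281928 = -12.69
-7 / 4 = -1.75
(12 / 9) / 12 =1 / 9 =0.11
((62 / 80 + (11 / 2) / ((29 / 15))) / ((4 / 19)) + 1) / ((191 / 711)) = 60023331 / 886240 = 67.73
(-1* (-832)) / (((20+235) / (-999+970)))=-24128 / 255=-94.62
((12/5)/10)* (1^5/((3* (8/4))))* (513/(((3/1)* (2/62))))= 5301/25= 212.04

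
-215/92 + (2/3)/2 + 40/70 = -2767/1932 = -1.43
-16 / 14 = -8 / 7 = -1.14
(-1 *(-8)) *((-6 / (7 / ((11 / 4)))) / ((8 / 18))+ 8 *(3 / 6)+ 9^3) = 40751 / 7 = 5821.57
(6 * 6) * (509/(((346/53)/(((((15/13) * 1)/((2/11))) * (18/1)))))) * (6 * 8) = 34612570080/2249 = 15390204.57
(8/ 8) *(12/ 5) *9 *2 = 216/ 5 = 43.20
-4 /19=-0.21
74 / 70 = 37 / 35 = 1.06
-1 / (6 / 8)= -1.33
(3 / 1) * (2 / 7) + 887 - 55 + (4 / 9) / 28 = 52471 / 63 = 832.87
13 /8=1.62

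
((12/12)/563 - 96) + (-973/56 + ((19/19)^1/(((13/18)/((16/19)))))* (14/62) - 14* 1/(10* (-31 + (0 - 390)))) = -8211020089889/72595404440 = -113.11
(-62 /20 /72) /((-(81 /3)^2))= 31 /524880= 0.00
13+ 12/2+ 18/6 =22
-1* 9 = -9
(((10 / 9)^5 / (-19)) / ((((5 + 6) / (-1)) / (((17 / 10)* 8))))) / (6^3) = 0.00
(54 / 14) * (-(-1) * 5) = 135 / 7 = 19.29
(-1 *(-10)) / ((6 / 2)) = 10 / 3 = 3.33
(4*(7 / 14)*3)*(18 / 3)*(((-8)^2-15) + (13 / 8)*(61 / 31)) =116505 / 62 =1879.11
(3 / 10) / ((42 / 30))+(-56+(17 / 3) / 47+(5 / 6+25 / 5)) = -49184 / 987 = -49.83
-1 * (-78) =78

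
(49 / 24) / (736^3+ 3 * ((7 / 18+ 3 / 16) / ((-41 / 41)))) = 0.00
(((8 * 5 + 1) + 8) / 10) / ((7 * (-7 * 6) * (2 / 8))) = -1 / 15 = -0.07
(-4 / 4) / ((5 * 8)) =-1 / 40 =-0.02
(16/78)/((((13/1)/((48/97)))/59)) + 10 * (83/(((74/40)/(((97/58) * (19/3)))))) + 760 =290890882508/52769067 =5512.53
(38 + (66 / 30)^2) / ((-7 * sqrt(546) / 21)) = -153 * sqrt(546) / 650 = -5.50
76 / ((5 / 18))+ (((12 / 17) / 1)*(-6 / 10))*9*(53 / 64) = 367803 / 1360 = 270.44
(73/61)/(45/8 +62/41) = 23944/142801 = 0.17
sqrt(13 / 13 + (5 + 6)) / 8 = sqrt(3) / 4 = 0.43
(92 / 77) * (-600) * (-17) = 938400 / 77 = 12187.01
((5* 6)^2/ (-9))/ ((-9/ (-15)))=-500/ 3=-166.67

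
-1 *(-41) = 41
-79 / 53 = -1.49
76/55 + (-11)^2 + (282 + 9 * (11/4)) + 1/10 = 429.23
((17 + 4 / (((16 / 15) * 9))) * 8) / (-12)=-209 / 18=-11.61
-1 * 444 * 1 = -444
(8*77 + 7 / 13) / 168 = 1145 / 312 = 3.67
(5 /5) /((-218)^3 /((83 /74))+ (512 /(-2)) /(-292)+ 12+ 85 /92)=-557428 /5148861847433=-0.00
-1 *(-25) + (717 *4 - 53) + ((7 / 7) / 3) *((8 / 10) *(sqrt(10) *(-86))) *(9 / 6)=2840 - 172 *sqrt(10) / 5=2731.22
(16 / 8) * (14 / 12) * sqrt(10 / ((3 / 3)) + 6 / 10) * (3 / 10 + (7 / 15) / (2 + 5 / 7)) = 1883 * sqrt(265) / 8550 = 3.59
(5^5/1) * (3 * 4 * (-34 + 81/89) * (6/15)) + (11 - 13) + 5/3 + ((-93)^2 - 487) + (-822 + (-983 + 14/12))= -261654917/534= -489990.48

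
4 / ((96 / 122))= 61 / 12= 5.08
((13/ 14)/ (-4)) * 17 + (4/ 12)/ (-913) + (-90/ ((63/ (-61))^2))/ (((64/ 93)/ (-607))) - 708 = 105524931763/ 1431584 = 73712.01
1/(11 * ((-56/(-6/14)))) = 3/4312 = 0.00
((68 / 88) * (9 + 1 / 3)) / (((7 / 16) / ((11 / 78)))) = 272 / 117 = 2.32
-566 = -566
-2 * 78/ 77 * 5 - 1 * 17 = -2089/ 77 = -27.13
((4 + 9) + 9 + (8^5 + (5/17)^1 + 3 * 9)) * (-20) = -11157880/17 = -656345.88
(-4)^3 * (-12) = 768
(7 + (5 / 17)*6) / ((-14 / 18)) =-1341 / 119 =-11.27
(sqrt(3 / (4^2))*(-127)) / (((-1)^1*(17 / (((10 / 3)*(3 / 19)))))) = 635*sqrt(3) / 646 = 1.70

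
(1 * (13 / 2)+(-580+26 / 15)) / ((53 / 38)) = -409.95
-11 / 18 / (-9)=11 / 162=0.07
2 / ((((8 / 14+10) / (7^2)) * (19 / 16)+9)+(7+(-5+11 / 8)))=1372 / 8665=0.16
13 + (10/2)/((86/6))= 574/43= 13.35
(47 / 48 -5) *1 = -193 / 48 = -4.02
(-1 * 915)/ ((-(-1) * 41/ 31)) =-28365/ 41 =-691.83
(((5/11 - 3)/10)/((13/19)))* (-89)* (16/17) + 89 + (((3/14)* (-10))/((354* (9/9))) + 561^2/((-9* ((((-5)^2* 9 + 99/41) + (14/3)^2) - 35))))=-4886240391301/113361978730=-43.10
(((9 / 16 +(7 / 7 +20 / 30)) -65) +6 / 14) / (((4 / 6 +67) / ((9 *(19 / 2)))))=-3581937 / 45472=-78.77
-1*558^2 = -311364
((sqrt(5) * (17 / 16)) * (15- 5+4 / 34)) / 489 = 0.05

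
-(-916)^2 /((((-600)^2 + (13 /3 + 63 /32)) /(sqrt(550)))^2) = -170120282112 /47777416718641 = -0.00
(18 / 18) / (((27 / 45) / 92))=460 / 3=153.33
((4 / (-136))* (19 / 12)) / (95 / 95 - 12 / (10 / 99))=5 / 12648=0.00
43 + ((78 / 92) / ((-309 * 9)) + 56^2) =135558905 / 42642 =3179.00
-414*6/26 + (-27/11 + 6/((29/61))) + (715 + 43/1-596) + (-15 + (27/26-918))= -545703/638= -855.33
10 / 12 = 5 / 6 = 0.83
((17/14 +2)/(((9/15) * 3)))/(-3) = -0.60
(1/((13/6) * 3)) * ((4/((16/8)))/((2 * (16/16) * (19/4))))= 0.03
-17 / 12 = -1.42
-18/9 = -2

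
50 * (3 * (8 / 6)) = 200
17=17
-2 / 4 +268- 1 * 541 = -547 / 2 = -273.50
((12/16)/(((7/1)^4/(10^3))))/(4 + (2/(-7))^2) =15/196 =0.08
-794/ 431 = -1.84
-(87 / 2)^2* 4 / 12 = -2523 / 4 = -630.75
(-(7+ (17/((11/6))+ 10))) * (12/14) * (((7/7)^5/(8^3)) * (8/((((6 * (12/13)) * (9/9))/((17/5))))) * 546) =-117.94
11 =11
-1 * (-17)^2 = -289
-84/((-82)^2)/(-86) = 21/144566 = 0.00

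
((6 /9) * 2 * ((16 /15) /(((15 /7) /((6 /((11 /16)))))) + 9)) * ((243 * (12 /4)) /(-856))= -891729 /58850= -15.15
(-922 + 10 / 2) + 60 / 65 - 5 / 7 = -83428 / 91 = -916.79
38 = 38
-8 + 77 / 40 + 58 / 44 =-2093 / 440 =-4.76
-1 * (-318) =318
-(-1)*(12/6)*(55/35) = 22/7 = 3.14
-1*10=-10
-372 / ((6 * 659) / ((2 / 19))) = -124 / 12521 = -0.01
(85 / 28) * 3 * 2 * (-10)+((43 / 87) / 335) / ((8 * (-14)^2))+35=-6724334357 / 45699360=-147.14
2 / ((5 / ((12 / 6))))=4 / 5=0.80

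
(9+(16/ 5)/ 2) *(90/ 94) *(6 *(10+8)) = 51516/ 47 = 1096.09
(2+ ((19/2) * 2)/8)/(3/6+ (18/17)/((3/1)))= 595/116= 5.13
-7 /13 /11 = -7 /143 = -0.05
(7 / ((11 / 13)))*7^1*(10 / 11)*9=57330 / 121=473.80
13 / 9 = 1.44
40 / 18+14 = 146 / 9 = 16.22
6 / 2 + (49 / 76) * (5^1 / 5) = 3.64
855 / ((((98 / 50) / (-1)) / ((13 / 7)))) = -277875 / 343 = -810.13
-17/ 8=-2.12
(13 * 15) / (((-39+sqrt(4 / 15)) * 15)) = -7605 / 22811 - 26 * sqrt(15) / 22811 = -0.34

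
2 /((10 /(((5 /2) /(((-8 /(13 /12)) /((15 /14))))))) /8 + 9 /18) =-260 /383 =-0.68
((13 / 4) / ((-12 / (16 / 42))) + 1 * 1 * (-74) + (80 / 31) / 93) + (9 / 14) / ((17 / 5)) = -76046122 / 1029231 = -73.89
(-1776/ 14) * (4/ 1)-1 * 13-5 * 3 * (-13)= -2278/ 7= -325.43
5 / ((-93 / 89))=-445 / 93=-4.78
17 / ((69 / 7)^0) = 17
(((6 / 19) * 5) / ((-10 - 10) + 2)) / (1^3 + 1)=-5 / 114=-0.04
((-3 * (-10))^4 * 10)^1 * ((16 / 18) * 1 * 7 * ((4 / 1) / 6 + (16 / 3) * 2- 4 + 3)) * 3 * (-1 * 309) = -482781600000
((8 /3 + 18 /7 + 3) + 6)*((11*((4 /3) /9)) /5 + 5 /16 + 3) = 2349841 /45360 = 51.80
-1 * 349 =-349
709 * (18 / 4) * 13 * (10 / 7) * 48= 19908720 / 7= 2844102.86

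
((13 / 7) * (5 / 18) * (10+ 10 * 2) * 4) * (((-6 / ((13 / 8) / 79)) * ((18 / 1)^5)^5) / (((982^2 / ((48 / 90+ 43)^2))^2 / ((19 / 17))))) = -324654193818888143216221850074094661556764672 / 172907144468975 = -1877621626428174309339519000000.00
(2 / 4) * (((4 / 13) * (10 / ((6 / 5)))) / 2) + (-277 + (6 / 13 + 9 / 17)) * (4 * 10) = -7319335 / 663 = -11039.72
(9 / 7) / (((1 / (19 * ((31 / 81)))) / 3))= 589 / 21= 28.05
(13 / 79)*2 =26 / 79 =0.33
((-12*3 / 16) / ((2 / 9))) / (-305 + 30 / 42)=189 / 5680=0.03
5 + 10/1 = 15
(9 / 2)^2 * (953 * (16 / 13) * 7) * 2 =4322808 / 13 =332523.69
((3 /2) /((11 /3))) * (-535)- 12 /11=-4839 /22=-219.95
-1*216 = -216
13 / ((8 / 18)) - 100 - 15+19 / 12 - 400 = -2905 / 6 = -484.17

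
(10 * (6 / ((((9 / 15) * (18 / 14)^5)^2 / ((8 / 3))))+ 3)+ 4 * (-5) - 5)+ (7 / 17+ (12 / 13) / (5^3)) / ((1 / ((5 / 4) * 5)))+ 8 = 7160679376665751 / 138704283471780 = 51.63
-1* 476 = -476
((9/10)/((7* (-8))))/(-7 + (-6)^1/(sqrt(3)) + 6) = -9/6160 + 9* sqrt(3)/3080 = 0.00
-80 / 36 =-20 / 9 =-2.22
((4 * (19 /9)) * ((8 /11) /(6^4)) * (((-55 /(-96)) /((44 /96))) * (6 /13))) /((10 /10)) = 95 /34749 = 0.00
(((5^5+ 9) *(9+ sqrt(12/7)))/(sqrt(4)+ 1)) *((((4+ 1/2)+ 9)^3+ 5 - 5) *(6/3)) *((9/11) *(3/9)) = 30843261 *sqrt(21)/77+ 277589349/22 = 14453302.59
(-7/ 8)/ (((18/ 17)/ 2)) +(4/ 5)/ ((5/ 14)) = 1057/ 1800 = 0.59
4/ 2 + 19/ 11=41/ 11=3.73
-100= -100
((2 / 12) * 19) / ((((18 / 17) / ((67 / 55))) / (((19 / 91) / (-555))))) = -411179 / 299999700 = -0.00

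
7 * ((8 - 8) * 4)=0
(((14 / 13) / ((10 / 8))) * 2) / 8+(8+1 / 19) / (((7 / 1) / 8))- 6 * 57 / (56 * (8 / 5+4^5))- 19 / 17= 3572146829 / 430649440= 8.29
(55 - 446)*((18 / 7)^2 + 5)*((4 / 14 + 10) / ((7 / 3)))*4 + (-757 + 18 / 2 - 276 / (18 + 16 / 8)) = -80820.88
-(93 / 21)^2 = -961 / 49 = -19.61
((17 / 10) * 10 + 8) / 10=5 / 2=2.50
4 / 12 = 1 / 3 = 0.33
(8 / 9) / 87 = 8 / 783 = 0.01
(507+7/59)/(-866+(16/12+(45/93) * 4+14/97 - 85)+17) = -33738540/61911827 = -0.54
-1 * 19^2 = -361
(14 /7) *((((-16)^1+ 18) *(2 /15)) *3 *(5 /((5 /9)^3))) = 5832 /125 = 46.66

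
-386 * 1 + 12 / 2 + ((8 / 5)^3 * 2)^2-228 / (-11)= -292.16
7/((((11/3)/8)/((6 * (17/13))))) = 17136/143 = 119.83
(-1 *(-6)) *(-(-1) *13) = 78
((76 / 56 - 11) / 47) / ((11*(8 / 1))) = -135 / 57904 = -0.00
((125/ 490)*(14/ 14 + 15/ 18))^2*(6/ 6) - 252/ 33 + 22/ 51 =-451690541/ 64654128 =-6.99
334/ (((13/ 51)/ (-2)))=-34068/ 13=-2620.62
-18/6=-3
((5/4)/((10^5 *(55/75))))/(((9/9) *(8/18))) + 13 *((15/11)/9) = 4160081/2112000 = 1.97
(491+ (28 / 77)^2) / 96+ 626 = 2443681 / 3872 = 631.12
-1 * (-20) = 20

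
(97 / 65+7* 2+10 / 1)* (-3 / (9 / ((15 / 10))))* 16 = -203.94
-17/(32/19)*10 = -1615/16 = -100.94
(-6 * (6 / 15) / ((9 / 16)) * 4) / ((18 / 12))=-512 / 45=-11.38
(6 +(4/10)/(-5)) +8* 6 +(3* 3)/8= 11009/200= 55.04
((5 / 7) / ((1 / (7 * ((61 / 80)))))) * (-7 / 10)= -427 / 160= -2.67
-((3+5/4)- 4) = -1/4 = -0.25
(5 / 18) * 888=740 / 3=246.67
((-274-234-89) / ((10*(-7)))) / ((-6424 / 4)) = -597 / 112420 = -0.01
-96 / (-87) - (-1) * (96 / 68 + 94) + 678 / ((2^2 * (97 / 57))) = 18757147 / 95642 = 196.12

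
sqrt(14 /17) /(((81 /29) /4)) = 116* sqrt(238) /1377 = 1.30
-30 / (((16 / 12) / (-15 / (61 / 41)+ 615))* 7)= -830250 / 427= -1944.38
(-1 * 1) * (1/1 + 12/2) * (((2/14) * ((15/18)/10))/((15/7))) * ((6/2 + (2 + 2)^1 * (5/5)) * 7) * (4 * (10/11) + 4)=-2401/165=-14.55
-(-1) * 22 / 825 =2 / 75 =0.03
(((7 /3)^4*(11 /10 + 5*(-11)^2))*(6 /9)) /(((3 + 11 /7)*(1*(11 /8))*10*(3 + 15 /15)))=9260657 /194400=47.64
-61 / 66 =-0.92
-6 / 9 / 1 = -2 / 3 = -0.67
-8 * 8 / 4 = -16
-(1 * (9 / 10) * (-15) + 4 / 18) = 239 / 18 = 13.28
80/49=1.63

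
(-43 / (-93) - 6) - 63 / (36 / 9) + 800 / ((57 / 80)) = 7785539 / 7068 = 1101.52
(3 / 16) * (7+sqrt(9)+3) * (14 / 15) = 91 / 40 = 2.28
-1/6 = -0.17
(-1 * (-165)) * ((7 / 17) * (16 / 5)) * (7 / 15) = 8624 / 85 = 101.46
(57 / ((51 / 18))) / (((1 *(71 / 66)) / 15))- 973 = -835831 / 1207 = -692.49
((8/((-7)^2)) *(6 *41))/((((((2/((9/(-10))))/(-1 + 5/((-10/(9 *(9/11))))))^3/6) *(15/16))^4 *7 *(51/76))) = 109703119.70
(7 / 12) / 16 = 7 / 192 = 0.04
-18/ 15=-6/ 5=-1.20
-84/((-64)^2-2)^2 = -21/4190209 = -0.00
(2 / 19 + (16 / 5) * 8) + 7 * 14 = 123.71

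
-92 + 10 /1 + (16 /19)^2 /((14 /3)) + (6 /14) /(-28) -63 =-144.86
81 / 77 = 1.05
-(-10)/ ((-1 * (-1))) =10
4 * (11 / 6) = 22 / 3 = 7.33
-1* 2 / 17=-2 / 17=-0.12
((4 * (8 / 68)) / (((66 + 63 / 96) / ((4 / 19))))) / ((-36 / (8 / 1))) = -2048 / 6200631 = -0.00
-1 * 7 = -7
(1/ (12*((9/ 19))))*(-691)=-13129/ 108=-121.56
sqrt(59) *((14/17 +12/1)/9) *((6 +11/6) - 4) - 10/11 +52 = 2507 *sqrt(59)/459 +562/11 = 93.04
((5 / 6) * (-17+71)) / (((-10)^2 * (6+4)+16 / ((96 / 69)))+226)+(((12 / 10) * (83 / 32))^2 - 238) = -228.28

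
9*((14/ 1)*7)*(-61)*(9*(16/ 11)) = -704317.09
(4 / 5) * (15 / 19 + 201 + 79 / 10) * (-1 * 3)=-503.25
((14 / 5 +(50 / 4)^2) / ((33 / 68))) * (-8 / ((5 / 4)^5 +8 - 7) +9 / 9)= -218633311 / 684585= -319.37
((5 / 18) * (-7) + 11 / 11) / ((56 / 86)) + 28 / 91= -7487 / 6552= -1.14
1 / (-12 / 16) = -4 / 3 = -1.33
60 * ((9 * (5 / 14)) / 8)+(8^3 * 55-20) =788595 / 28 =28164.11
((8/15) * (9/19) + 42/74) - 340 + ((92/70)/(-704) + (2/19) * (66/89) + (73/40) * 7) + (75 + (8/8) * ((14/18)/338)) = -294661368878797/1172425494240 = -251.33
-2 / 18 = -1 / 9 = -0.11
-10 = -10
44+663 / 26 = 139 / 2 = 69.50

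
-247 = -247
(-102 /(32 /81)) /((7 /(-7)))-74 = 2947 /16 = 184.19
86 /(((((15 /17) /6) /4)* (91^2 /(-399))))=-666672 /5915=-112.71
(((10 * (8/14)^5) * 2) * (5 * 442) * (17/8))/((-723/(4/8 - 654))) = 62853107200/12151461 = 5172.47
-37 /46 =-0.80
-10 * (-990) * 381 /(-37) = -3771900 /37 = -101943.24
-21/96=-7/32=-0.22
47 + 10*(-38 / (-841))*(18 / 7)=283529 / 5887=48.16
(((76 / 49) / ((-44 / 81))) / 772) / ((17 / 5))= -7695 / 7073836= -0.00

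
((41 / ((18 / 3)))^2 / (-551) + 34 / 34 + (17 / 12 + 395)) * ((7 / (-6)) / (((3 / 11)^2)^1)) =-6232.22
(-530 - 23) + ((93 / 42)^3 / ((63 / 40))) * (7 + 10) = -9417542 / 21609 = -435.82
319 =319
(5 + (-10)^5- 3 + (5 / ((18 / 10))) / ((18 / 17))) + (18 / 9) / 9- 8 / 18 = -16199287 / 162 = -99995.60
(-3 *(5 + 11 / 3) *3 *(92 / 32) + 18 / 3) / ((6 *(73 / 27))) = -7857 / 584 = -13.45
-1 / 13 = -0.08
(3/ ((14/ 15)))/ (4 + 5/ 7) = 15/ 22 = 0.68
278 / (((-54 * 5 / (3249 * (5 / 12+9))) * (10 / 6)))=-5670227 / 300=-18900.76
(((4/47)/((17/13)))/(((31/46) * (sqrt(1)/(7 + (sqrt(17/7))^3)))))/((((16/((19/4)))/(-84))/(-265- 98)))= 6186609 * sqrt(119)/20398 + 303143841/49538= 9427.98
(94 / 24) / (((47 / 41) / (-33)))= -112.75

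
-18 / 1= -18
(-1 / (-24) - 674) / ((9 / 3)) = -16175 / 72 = -224.65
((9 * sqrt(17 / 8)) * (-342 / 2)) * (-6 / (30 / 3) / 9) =513 * sqrt(34) / 20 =149.56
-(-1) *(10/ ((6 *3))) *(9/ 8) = 5/ 8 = 0.62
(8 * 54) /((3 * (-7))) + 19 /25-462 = -84317 /175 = -481.81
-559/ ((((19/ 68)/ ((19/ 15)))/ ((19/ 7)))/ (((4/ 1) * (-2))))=5777824/ 105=55026.90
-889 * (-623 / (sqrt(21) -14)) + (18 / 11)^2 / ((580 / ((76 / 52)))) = -50529669503 / 1140425 -79121 * sqrt(21) / 25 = -58810.87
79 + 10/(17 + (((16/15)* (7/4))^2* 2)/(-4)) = 273457/3433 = 79.66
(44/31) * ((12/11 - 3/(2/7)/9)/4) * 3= -0.08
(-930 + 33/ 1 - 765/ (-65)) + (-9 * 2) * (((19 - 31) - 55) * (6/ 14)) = -33522/ 91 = -368.37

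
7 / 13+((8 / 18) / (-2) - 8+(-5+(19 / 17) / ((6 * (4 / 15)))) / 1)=-190709 / 15912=-11.99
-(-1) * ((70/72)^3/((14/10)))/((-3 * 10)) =-6125/279936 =-0.02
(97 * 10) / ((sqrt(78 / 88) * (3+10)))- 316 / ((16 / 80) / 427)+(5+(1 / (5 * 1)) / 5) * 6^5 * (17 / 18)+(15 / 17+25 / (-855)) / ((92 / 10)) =-1065841476316 / 1671525+1940 * sqrt(429) / 507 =-637566.89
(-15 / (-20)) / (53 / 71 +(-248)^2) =213 / 17467348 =0.00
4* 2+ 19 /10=99 /10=9.90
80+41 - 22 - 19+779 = 859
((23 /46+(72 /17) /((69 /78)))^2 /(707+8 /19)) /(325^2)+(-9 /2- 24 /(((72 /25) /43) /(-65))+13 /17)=2426185304330213603 /104182087514700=23287.93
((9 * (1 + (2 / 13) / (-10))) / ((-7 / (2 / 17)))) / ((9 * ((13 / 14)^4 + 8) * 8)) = -87808 / 371157345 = -0.00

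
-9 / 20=-0.45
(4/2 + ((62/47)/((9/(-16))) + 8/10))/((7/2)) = 1924/14805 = 0.13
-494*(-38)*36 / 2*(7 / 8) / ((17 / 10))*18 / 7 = 7602660 / 17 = 447215.29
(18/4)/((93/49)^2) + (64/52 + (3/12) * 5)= 3.73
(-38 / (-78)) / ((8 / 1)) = 19 / 312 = 0.06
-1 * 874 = -874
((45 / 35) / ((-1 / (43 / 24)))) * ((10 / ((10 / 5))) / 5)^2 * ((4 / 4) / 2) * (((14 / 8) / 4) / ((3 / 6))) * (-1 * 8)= 129 / 16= 8.06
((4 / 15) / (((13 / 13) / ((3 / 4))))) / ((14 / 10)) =1 / 7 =0.14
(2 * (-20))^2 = 1600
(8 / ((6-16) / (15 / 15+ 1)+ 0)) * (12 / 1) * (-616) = 59136 / 5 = 11827.20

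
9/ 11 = 0.82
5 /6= 0.83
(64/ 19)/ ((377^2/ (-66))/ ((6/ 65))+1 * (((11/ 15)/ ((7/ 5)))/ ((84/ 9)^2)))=-34771968/ 240826158107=-0.00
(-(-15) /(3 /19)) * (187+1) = 17860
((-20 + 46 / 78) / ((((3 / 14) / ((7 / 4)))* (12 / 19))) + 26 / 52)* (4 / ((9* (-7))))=703363 / 44226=15.90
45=45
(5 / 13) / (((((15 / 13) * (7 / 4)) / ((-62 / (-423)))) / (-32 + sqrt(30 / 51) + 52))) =248 * sqrt(170) / 151011 + 4960 / 8883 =0.58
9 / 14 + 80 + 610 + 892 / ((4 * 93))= 902339 / 1302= 693.04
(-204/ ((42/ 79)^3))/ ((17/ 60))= -4930390/ 1029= -4791.44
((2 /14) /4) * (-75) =-75 /28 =-2.68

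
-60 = -60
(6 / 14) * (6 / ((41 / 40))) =720 / 287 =2.51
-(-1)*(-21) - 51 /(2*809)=-34029 /1618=-21.03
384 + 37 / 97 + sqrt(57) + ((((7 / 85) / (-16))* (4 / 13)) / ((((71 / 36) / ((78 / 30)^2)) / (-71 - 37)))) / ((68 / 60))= sqrt(57) + 19152012407 / 49758575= 392.45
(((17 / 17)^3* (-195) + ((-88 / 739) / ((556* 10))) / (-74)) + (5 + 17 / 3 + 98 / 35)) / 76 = -20698486909 / 8665543560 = -2.39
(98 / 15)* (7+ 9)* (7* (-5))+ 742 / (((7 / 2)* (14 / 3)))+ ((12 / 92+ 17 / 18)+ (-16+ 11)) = -10482539 / 2898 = -3617.16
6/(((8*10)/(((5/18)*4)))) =1/12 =0.08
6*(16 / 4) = 24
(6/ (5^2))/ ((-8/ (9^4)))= -19683/ 100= -196.83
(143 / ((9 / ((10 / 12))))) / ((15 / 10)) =8.83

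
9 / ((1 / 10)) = 90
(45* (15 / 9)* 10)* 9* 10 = 67500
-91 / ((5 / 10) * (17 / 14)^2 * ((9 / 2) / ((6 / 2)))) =-82.29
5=5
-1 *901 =-901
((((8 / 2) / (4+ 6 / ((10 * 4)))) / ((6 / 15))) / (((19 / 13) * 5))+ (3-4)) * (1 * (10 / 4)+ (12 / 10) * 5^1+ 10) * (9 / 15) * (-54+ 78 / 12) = 353.39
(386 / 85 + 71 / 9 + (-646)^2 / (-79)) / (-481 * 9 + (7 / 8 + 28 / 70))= 2547964232 / 2092368483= 1.22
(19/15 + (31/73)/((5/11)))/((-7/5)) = -1.57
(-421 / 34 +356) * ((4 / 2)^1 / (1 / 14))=163562 / 17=9621.29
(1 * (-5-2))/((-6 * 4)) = 7/24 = 0.29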